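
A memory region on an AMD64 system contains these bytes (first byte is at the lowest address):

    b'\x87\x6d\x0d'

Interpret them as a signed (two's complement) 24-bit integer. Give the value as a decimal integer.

Little-endian: lowest address holds the least-significant byte.
Reassemble most-significant byte first: 0D 6D 87 → 0x0D6D87.
0x0D6D87 = 880007.

880007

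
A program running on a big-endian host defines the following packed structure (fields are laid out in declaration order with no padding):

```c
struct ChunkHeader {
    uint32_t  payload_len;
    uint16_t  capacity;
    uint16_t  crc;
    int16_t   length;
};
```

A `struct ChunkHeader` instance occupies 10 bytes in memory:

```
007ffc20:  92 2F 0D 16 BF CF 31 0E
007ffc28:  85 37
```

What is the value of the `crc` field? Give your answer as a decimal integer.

`crc` follows `payload_len` (4 B), `capacity` (2 B), so it starts at offset 4 + 2 = 6 and occupies 2 bytes.
Bytes at offsets 6..7: 31 0E.
Big-endian: lowest address holds the most-significant byte.
The bytes are already most-significant first: 0x310E.
0x310E = 12558.

12558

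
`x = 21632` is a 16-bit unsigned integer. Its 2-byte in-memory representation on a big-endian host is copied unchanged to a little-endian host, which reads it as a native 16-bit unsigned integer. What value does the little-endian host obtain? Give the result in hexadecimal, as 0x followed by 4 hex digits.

21632 in 16-bit hexadecimal is 0x5480.
Stored big-endian, the bytes at ascending addresses are 54 80.
Read back as little-endian, the first byte is least significant, giving 0x8054.

0x8054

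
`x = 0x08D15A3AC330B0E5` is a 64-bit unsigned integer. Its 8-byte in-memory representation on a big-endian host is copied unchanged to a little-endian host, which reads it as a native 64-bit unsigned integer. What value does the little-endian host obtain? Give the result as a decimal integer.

16550782245642359048

Stored big-endian, the bytes at ascending addresses are 08 D1 5A 3A C3 30 B0 E5.
Read back as little-endian, the first byte is least significant, giving 0xE5B030C33A5AD108.
0xE5B030C33A5AD108 = 16550782245642359048.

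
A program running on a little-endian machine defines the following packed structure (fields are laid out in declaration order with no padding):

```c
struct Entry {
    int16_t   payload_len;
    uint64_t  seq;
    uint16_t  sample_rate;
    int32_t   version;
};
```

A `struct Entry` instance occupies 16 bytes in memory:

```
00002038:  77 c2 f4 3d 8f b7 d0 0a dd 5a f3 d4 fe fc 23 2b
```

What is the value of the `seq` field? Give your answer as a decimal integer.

`seq` follows `payload_len` (2 bytes), so it starts at byte offset 2 and occupies 8 bytes.
Bytes at offsets 2..9: F4 3D 8F B7 D0 0A DD 5A.
Little-endian: lowest address holds the least-significant byte.
Reassemble most-significant byte first: 5A DD 0A D0 B7 8F 3D F4 → 0x5ADD0AD0B78F3DF4.
0x5ADD0AD0B78F3DF4 = 6547401324815662580.

6547401324815662580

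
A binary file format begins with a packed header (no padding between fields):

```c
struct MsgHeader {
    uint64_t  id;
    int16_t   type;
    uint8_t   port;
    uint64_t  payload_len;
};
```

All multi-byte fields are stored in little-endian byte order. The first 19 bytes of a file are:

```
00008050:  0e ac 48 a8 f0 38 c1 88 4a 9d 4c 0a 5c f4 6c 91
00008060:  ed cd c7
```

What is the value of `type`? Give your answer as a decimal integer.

-25270

`type` follows `id` (8 bytes), so it starts at byte offset 8 and occupies 2 bytes.
Bytes at offsets 8..9: 4A 9D.
Little-endian stores the least-significant byte at the lowest address.
Reassemble most-significant byte first: 9D 4A → 0x9D4A.
Top bit is set, so as a signed 16-bit value this is 0x9D4A − 2^16 = -25270.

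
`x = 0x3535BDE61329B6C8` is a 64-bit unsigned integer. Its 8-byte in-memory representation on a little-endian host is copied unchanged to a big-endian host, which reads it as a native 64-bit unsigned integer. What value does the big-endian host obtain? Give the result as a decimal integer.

Stored little-endian, the bytes at ascending addresses are C8 B6 29 13 E6 BD 35 35.
Read back as big-endian, the last byte is least significant, giving 0xC8B62913E6BD3535.
0xC8B62913E6BD3535 = 14462792418799203637.

14462792418799203637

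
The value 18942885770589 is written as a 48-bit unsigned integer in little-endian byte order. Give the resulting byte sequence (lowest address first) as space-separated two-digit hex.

5D 35 FA 7B 3A 11

18942885770589 in hexadecimal, padded to 48 bits, is 0x113A7BFA355D.
Split into bytes (most-significant first): 11 3A 7B FA 35 5D.
In little-endian order the low byte comes first in memory.
So at ascending addresses the bytes are 5D 35 FA 7B 3A 11.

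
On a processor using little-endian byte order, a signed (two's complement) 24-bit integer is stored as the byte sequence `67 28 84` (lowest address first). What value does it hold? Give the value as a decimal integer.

-8116121

In little-endian order the low byte comes first in memory.
Reassemble most-significant byte first: 84 28 67 → 0x842867.
Top bit is set, so as a signed 24-bit value this is 0x842867 − 2^24 = -8116121.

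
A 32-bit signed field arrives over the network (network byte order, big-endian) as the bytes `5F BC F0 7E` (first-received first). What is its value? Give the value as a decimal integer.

1606217854

In big-endian order the high byte comes first in memory.
The bytes are already most-significant first: 0x5FBCF07E.
0x5FBCF07E = 1606217854.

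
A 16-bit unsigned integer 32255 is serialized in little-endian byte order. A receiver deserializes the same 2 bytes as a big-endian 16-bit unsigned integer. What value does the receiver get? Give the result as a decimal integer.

32255 in 16-bit hexadecimal is 0x7DFF.
Stored little-endian, the bytes at ascending addresses are FF 7D.
Read back as big-endian, the last byte is least significant, giving 0xFF7D.
0xFF7D = 65405.

65405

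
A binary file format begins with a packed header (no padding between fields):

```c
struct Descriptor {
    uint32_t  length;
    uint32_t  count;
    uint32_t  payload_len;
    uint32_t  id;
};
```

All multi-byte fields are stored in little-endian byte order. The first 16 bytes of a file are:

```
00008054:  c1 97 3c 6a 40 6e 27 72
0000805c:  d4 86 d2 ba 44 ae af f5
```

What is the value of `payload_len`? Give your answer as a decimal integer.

3134359252

`payload_len` follows `length` (4 B), `count` (4 B), so it starts at offset 4 + 4 = 8 and occupies 4 bytes.
Bytes at offsets 8..11: D4 86 D2 BA.
In little-endian order the low byte comes first in memory.
Reassemble most-significant byte first: BA D2 86 D4 → 0xBAD286D4.
0xBAD286D4 = 3134359252.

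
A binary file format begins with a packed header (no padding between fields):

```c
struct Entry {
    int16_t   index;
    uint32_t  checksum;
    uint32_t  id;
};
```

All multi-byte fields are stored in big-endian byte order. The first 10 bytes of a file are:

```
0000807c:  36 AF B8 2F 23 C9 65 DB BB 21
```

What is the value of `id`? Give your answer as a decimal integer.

1708899105

`id` follows `index` (2 B), `checksum` (4 B), so it starts at offset 2 + 4 = 6 and occupies 4 bytes.
Bytes at offsets 6..9: 65 DB BB 21.
Big-endian stores the most-significant byte at the lowest address.
The bytes are already most-significant first: 0x65DBBB21.
0x65DBBB21 = 1708899105.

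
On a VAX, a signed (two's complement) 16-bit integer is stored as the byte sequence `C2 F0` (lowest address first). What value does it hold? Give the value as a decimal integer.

Little-endian: lowest address holds the least-significant byte.
Reassemble most-significant byte first: F0 C2 → 0xF0C2.
Top bit is set, so as a signed 16-bit value this is 0xF0C2 − 2^16 = -3902.

-3902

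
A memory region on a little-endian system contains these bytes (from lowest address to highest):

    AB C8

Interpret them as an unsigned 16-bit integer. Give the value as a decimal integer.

51371

Little-endian stores the least-significant byte at the lowest address.
Reassemble most-significant byte first: C8 AB → 0xC8AB.
0xC8AB = 51371.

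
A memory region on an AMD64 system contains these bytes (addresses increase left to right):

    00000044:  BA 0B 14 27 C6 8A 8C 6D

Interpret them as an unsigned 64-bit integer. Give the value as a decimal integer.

7893836830537419706

Little-endian: lowest address holds the least-significant byte.
Reassemble most-significant byte first: 6D 8C 8A C6 27 14 0B BA → 0x6D8C8AC627140BBA.
0x6D8C8AC627140BBA = 7893836830537419706.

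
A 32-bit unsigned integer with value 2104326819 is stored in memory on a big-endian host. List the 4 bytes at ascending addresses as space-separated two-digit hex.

2104326819 in hexadecimal, padded to 32 bits, is 0x7D6D7AA3.
Split into bytes (most-significant first): 7D 6D 7A A3.
Big-endian stores the most-significant byte at the lowest address.
So the memory order matches the most-significant-first order: 7D 6D 7A A3.

7D 6D 7A A3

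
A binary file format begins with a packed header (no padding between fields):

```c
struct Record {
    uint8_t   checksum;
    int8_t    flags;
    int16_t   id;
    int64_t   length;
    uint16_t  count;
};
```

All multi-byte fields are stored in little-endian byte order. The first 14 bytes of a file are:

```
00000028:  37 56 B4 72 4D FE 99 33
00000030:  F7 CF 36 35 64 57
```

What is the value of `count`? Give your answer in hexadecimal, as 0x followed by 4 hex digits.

0x5764

`count` follows `checksum` (1 B), `flags` (1 B), `id` (2 B), `length` (8 B), so it starts at offset 1 + 1 + 2 + 8 = 12 and occupies 2 bytes.
Bytes at offsets 12..13: 64 57.
Little-endian stores the least-significant byte at the lowest address.
Reassemble most-significant byte first: 57 64 → 0x5764.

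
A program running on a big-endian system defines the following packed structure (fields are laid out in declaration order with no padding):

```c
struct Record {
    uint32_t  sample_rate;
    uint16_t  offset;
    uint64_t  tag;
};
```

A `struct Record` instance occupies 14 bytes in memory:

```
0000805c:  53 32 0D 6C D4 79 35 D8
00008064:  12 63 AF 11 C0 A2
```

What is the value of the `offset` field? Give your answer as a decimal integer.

54393

`offset` follows `sample_rate` (4 bytes), so it starts at byte offset 4 and occupies 2 bytes.
Bytes at offsets 4..5: D4 79.
Big-endian stores the most-significant byte at the lowest address.
The bytes are already most-significant first: 0xD479.
0xD479 = 54393.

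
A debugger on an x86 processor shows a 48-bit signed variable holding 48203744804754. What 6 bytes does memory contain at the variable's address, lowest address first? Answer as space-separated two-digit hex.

92 FF 15 4F D7 2B

48203744804754 in hexadecimal, padded to 48 bits, is 0x2BD74F15FF92.
Split into bytes (most-significant first): 2B D7 4F 15 FF 92.
Little-endian stores the least-significant byte at the lowest address.
So at ascending addresses the bytes are 92 FF 15 4F D7 2B.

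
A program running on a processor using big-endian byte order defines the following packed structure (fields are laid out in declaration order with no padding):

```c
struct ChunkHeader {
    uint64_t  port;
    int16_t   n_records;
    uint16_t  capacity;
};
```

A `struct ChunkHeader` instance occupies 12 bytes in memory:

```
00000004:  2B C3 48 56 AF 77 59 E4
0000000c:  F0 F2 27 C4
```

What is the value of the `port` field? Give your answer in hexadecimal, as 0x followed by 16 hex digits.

0x2BC34856AF7759E4

`port` is the first field, at byte offset 0, occupying 8 bytes.
Bytes at offsets 0..7: 2B C3 48 56 AF 77 59 E4.
In big-endian order the high byte comes first in memory.
The bytes are already most-significant first: 0x2BC34856AF7759E4.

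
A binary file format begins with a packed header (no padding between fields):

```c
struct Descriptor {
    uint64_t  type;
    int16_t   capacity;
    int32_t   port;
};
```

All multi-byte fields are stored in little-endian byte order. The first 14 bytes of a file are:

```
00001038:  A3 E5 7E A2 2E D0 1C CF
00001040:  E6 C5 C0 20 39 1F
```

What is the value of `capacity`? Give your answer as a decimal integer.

-14874

`capacity` follows `type` (8 bytes), so it starts at byte offset 8 and occupies 2 bytes.
Bytes at offsets 8..9: E6 C5.
Little-endian: lowest address holds the least-significant byte.
Reassemble most-significant byte first: C5 E6 → 0xC5E6.
Top bit is set, so as a signed 16-bit value this is 0xC5E6 − 2^16 = -14874.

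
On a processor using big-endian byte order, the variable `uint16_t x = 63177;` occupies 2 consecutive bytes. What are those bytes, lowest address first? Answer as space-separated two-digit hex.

63177 in hexadecimal, padded to 16 bits, is 0xF6C9.
Split into bytes (most-significant first): F6 C9.
Big-endian stores the most-significant byte at the lowest address.
So the memory order matches the most-significant-first order: F6 C9.

F6 C9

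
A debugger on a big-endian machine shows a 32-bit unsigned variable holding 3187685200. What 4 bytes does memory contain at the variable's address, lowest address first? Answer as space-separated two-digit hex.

BE 00 37 50

3187685200 in hexadecimal, padded to 32 bits, is 0xBE003750.
Split into bytes (most-significant first): BE 00 37 50.
In big-endian order the high byte comes first in memory.
So the memory order matches the most-significant-first order: BE 00 37 50.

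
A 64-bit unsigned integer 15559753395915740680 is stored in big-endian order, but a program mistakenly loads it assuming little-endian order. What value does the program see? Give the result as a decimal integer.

600733864236281815

15559753395915740680 in 64-bit hexadecimal is 0xD7EF5946443C5608.
Stored big-endian, the bytes at ascending addresses are D7 EF 59 46 44 3C 56 08.
Read back as little-endian, the first byte is least significant, giving 0x08563C444659EFD7.
0x08563C444659EFD7 = 600733864236281815.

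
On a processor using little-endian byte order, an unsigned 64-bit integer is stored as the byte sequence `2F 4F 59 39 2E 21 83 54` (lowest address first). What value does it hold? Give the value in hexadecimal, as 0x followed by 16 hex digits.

0x5483212E39594F2F

Little-endian stores the least-significant byte at the lowest address.
Reassemble most-significant byte first: 54 83 21 2E 39 59 4F 2F → 0x5483212E39594F2F.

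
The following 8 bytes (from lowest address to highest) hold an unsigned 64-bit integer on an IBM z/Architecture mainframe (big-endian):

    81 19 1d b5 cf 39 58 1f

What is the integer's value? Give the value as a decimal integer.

9302499172013398047

Big-endian: lowest address holds the most-significant byte.
The bytes are already most-significant first: 0x81191DB5CF39581F.
0x81191DB5CF39581F = 9302499172013398047.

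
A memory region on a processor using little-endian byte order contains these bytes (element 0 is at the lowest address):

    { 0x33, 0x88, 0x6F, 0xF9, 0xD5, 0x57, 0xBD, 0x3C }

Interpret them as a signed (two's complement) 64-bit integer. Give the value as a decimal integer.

In little-endian order the low byte comes first in memory.
Reassemble most-significant byte first: 3C BD 57 D5 F9 6F 88 33 → 0x3CBD57D5F96F8833.
0x3CBD57D5F96F8833 = 4376750989398476851.

4376750989398476851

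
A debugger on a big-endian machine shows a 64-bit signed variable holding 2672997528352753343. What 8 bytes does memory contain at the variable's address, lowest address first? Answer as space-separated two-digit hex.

25 18 65 17 02 F6 86 BF

2672997528352753343 in hexadecimal, padded to 64 bits, is 0x2518651702F686BF.
Split into bytes (most-significant first): 25 18 65 17 02 F6 86 BF.
Big-endian stores the most-significant byte at the lowest address.
So the memory order matches the most-significant-first order: 25 18 65 17 02 F6 86 BF.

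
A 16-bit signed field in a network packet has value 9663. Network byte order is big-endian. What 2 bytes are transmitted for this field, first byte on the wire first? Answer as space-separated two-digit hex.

25 BF

9663 in hexadecimal, padded to 16 bits, is 0x25BF.
Split into bytes (most-significant first): 25 BF.
In big-endian order the high byte comes first in memory.
So the memory order matches the most-significant-first order: 25 BF.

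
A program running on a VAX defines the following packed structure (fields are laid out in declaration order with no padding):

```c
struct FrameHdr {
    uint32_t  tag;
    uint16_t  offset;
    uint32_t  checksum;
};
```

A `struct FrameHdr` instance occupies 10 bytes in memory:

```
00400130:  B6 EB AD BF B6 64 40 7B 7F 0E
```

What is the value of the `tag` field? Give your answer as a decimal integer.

`tag` is the first field, at byte offset 0, occupying 4 bytes.
Bytes at offsets 0..3: B6 EB AD BF.
Little-endian: lowest address holds the least-significant byte.
Reassemble most-significant byte first: BF AD EB B6 → 0xBFADEBB6.
0xBFADEBB6 = 3215846326.

3215846326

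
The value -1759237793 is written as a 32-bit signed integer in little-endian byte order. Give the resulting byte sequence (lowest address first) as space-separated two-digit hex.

5F 29 24 97

Two's complement of -1759237793 in 32 bits: 1759237793 = 0x68DBD6A1; invert → 0x9724295E; add 1 → 0x9724295F.
Split into bytes (most-significant first): 97 24 29 5F.
Little-endian: lowest address holds the least-significant byte.
So at ascending addresses the bytes are 5F 29 24 97.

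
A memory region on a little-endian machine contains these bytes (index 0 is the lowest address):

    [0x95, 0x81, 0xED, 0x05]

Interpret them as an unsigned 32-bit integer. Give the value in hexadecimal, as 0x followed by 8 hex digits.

0x05ED8195

Little-endian: lowest address holds the least-significant byte.
Reassemble most-significant byte first: 05 ED 81 95 → 0x05ED8195.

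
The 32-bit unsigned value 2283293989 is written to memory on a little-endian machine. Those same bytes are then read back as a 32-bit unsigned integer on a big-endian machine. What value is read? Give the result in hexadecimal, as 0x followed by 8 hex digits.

0x254D1888

2283293989 in 32-bit hexadecimal is 0x88184D25.
Stored little-endian, the bytes at ascending addresses are 25 4D 18 88.
Read back as big-endian, the last byte is least significant, giving 0x254D1888.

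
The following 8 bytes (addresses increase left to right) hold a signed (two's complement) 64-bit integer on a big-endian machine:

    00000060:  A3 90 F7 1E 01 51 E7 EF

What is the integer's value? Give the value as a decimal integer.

In big-endian order the high byte comes first in memory.
The bytes are already most-significant first: 0xA390F71E0151E7EF.
Top bit is set, so as a signed 64-bit value this is 0xA390F71E0151E7EF − 2^64 = -6660552140637739025.

-6660552140637739025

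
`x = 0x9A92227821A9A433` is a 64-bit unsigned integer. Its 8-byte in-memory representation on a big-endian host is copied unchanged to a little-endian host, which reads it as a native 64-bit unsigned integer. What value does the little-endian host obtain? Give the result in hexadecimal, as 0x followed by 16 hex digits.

Stored big-endian, the bytes at ascending addresses are 9A 92 22 78 21 A9 A4 33.
Read back as little-endian, the first byte is least significant, giving 0x33A4A9217822929A.

0x33A4A9217822929A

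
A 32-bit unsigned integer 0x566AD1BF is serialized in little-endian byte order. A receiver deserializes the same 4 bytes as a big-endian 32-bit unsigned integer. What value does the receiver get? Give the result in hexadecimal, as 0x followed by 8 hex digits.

0xBFD16A56

Stored little-endian, the bytes at ascending addresses are BF D1 6A 56.
Read back as big-endian, the last byte is least significant, giving 0xBFD16A56.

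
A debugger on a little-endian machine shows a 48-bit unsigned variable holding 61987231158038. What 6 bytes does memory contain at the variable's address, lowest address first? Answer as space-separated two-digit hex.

16 CF E4 86 60 38

61987231158038 in hexadecimal, padded to 48 bits, is 0x386086E4CF16.
Split into bytes (most-significant first): 38 60 86 E4 CF 16.
In little-endian order the low byte comes first in memory.
So at ascending addresses the bytes are 16 CF E4 86 60 38.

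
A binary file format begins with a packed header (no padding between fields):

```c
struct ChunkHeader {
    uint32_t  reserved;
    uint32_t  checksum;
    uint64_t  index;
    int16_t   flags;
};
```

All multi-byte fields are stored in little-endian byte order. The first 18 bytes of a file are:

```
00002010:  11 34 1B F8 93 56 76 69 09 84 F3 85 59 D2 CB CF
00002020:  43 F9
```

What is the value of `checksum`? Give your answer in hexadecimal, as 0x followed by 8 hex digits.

`checksum` follows `reserved` (4 bytes), so it starts at byte offset 4 and occupies 4 bytes.
Bytes at offsets 4..7: 93 56 76 69.
Little-endian: lowest address holds the least-significant byte.
Reassemble most-significant byte first: 69 76 56 93 → 0x69765693.

0x69765693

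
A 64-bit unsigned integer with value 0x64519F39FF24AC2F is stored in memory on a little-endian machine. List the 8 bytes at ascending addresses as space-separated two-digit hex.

Split into bytes (most-significant first): 64 51 9F 39 FF 24 AC 2F.
In little-endian order the low byte comes first in memory.
So at ascending addresses the bytes are 2F AC 24 FF 39 9F 51 64.

2F AC 24 FF 39 9F 51 64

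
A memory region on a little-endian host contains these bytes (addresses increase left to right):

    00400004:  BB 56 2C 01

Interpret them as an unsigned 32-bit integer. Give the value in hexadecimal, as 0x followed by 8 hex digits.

In little-endian order the low byte comes first in memory.
Reassemble most-significant byte first: 01 2C 56 BB → 0x012C56BB.

0x012C56BB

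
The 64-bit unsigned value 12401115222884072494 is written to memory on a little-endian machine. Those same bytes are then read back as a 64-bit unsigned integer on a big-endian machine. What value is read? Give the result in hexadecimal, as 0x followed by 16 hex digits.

12401115222884072494 in 64-bit hexadecimal is 0xAC199C975EB1BC2E.
Stored little-endian, the bytes at ascending addresses are 2E BC B1 5E 97 9C 19 AC.
Read back as big-endian, the last byte is least significant, giving 0x2EBCB15E979C19AC.

0x2EBCB15E979C19AC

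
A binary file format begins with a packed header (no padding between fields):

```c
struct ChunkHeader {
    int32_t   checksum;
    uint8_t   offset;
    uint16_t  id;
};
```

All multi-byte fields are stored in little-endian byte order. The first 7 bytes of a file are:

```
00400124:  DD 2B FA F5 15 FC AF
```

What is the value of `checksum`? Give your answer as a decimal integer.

-168154147

`checksum` is the first field, at byte offset 0, occupying 4 bytes.
Bytes at offsets 0..3: DD 2B FA F5.
In little-endian order the low byte comes first in memory.
Reassemble most-significant byte first: F5 FA 2B DD → 0xF5FA2BDD.
Top bit is set, so as a signed 32-bit value this is 0xF5FA2BDD − 2^32 = -168154147.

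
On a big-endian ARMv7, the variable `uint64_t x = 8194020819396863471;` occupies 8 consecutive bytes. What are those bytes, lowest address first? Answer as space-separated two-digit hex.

8194020819396863471 in hexadecimal, padded to 64 bits, is 0x71B702857E4E25EF.
Split into bytes (most-significant first): 71 B7 02 85 7E 4E 25 EF.
Big-endian: lowest address holds the most-significant byte.
So the memory order matches the most-significant-first order: 71 B7 02 85 7E 4E 25 EF.

71 B7 02 85 7E 4E 25 EF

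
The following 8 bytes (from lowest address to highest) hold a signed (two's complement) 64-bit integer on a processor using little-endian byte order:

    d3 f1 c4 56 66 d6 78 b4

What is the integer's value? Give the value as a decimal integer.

-5442364414646488621

In little-endian order the low byte comes first in memory.
Reassemble most-significant byte first: B4 78 D6 66 56 C4 F1 D3 → 0xB478D66656C4F1D3.
Top bit is set, so as a signed 64-bit value this is 0xB478D66656C4F1D3 − 2^64 = -5442364414646488621.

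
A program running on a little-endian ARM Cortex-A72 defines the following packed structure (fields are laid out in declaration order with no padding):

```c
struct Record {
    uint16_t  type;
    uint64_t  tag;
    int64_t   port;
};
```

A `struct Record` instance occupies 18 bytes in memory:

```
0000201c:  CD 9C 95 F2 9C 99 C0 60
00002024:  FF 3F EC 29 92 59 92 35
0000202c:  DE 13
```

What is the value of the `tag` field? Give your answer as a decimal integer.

`tag` follows `type` (2 bytes), so it starts at byte offset 2 and occupies 8 bytes.
Bytes at offsets 2..9: 95 F2 9C 99 C0 60 FF 3F.
Little-endian stores the least-significant byte at the lowest address.
Reassemble most-significant byte first: 3F FF 60 C0 99 9C F2 95 → 0x3FFF60C0999CF295.
0x3FFF60C0999CF295 = 4611510923777864341.

4611510923777864341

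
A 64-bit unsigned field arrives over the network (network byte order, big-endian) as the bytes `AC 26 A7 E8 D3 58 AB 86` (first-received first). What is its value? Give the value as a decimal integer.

Big-endian: lowest address holds the most-significant byte.
The bytes are already most-significant first: 0xAC26A7E8D358AB86.
0xAC26A7E8D358AB86 = 12404786842058664838.

12404786842058664838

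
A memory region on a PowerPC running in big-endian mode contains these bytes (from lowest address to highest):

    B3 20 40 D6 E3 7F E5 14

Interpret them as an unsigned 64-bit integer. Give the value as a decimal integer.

Big-endian stores the most-significant byte at the lowest address.
The bytes are already most-significant first: 0xB32040D6E37FE514.
0xB32040D6E37FE514 = 12907387823727830292.

12907387823727830292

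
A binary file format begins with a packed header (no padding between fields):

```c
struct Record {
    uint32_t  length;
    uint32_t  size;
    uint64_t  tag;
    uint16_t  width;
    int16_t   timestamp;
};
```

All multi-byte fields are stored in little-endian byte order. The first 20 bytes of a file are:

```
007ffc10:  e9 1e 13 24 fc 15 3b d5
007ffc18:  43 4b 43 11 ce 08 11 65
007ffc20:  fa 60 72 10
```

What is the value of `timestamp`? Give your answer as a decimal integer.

4210

`timestamp` follows `length` (4 B), `size` (4 B), `tag` (8 B), `width` (2 B), so it starts at offset 4 + 4 + 8 + 2 = 18 and occupies 2 bytes.
Bytes at offsets 18..19: 72 10.
Little-endian: lowest address holds the least-significant byte.
Reassemble most-significant byte first: 10 72 → 0x1072.
0x1072 = 4210.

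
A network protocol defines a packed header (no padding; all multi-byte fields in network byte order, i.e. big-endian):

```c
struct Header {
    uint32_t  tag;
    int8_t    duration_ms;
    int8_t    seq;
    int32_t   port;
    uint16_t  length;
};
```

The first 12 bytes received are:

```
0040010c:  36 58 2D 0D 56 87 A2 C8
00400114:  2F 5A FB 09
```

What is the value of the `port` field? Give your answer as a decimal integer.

-1563938982

`port` follows `tag` (4 B), `duration_ms` (1 B), `seq` (1 B), so it starts at offset 4 + 1 + 1 = 6 and occupies 4 bytes.
Bytes at offsets 6..9: A2 C8 2F 5A.
Big-endian stores the most-significant byte at the lowest address.
The bytes are already most-significant first: 0xA2C82F5A.
Top bit is set, so as a signed 32-bit value this is 0xA2C82F5A − 2^32 = -1563938982.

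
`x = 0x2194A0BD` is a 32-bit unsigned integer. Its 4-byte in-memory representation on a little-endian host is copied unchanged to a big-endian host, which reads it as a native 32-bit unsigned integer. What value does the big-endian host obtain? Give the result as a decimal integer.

3181417505

Stored little-endian, the bytes at ascending addresses are BD A0 94 21.
Read back as big-endian, the last byte is least significant, giving 0xBDA09421.
0xBDA09421 = 3181417505.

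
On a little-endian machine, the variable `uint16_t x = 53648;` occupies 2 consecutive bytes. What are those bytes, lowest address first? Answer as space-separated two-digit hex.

90 D1

53648 in hexadecimal, padded to 16 bits, is 0xD190.
Split into bytes (most-significant first): D1 90.
Little-endian: lowest address holds the least-significant byte.
So at ascending addresses the bytes are 90 D1.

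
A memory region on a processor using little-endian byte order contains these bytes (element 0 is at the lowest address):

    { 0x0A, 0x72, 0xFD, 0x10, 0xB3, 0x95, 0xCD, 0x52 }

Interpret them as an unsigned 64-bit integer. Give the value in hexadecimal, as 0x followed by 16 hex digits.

Little-endian stores the least-significant byte at the lowest address.
Reassemble most-significant byte first: 52 CD 95 B3 10 FD 72 0A → 0x52CD95B310FD720A.

0x52CD95B310FD720A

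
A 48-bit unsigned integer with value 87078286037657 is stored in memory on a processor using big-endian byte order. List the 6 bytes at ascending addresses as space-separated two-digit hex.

4F 32 7E 4E 92 99

87078286037657 in hexadecimal, padded to 48 bits, is 0x4F327E4E9299.
Split into bytes (most-significant first): 4F 32 7E 4E 92 99.
Big-endian: lowest address holds the most-significant byte.
So the memory order matches the most-significant-first order: 4F 32 7E 4E 92 99.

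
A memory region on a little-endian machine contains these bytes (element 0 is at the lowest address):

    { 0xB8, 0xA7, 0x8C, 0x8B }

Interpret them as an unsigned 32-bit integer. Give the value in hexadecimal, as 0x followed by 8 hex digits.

Little-endian: lowest address holds the least-significant byte.
Reassemble most-significant byte first: 8B 8C A7 B8 → 0x8B8CA7B8.

0x8B8CA7B8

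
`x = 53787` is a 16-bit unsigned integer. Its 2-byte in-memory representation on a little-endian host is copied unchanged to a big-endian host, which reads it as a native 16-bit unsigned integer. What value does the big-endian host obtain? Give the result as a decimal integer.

7122

53787 in 16-bit hexadecimal is 0xD21B.
Stored little-endian, the bytes at ascending addresses are 1B D2.
Read back as big-endian, the last byte is least significant, giving 0x1BD2.
0x1BD2 = 7122.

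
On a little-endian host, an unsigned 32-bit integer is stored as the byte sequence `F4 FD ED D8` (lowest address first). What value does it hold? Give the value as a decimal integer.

3639475700

In little-endian order the low byte comes first in memory.
Reassemble most-significant byte first: D8 ED FD F4 → 0xD8EDFDF4.
0xD8EDFDF4 = 3639475700.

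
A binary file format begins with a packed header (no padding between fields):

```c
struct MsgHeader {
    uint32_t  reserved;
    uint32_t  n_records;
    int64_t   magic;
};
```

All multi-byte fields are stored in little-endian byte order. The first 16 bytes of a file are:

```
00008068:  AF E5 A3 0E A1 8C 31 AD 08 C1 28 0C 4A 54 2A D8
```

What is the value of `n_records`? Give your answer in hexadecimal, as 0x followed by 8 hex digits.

0xAD318CA1

`n_records` follows `reserved` (4 bytes), so it starts at byte offset 4 and occupies 4 bytes.
Bytes at offsets 4..7: A1 8C 31 AD.
Little-endian stores the least-significant byte at the lowest address.
Reassemble most-significant byte first: AD 31 8C A1 → 0xAD318CA1.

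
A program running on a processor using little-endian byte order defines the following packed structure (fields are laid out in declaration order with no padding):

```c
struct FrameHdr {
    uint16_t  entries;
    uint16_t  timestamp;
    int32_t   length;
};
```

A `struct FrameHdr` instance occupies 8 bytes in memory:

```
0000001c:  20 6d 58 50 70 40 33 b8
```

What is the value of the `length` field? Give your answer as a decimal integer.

`length` follows `entries` (2 B), `timestamp` (2 B), so it starts at offset 2 + 2 = 4 and occupies 4 bytes.
Bytes at offsets 4..7: 70 40 33 B8.
Little-endian stores the least-significant byte at the lowest address.
Reassemble most-significant byte first: B8 33 40 70 → 0xB8334070.
Top bit is set, so as a signed 32-bit value this is 0xB8334070 − 2^32 = -1204600720.

-1204600720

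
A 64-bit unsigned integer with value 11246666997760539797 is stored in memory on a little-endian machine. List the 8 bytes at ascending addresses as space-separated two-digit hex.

11246666997760539797 in hexadecimal, padded to 64 bits, is 0x9C14300C0CA03C95.
Split into bytes (most-significant first): 9C 14 30 0C 0C A0 3C 95.
Little-endian: lowest address holds the least-significant byte.
So at ascending addresses the bytes are 95 3C A0 0C 0C 30 14 9C.

95 3C A0 0C 0C 30 14 9C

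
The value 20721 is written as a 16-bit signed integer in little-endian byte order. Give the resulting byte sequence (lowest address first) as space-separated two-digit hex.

20721 in hexadecimal, padded to 16 bits, is 0x50F1.
Split into bytes (most-significant first): 50 F1.
In little-endian order the low byte comes first in memory.
So at ascending addresses the bytes are F1 50.

F1 50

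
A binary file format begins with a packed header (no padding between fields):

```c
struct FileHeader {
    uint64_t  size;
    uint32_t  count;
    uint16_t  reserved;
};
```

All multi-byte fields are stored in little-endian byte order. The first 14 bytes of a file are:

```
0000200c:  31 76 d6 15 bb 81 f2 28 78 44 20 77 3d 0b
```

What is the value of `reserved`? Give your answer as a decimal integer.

`reserved` follows `size` (8 B), `count` (4 B), so it starts at offset 8 + 4 = 12 and occupies 2 bytes.
Bytes at offsets 12..13: 3D 0B.
Little-endian stores the least-significant byte at the lowest address.
Reassemble most-significant byte first: 0B 3D → 0x0B3D.
0x0B3D = 2877.

2877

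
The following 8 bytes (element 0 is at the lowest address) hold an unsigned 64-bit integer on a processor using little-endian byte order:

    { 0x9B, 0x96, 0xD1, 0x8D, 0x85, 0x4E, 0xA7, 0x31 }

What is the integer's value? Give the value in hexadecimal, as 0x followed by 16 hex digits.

Little-endian stores the least-significant byte at the lowest address.
Reassemble most-significant byte first: 31 A7 4E 85 8D D1 96 9B → 0x31A74E858DD1969B.

0x31A74E858DD1969B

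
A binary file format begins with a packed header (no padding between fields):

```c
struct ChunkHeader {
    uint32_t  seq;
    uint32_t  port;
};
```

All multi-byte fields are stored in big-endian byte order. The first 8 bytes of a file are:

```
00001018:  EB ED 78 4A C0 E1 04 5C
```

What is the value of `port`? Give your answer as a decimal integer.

3235972188

`port` follows `seq` (4 bytes), so it starts at byte offset 4 and occupies 4 bytes.
Bytes at offsets 4..7: C0 E1 04 5C.
Big-endian stores the most-significant byte at the lowest address.
The bytes are already most-significant first: 0xC0E1045C.
0xC0E1045C = 3235972188.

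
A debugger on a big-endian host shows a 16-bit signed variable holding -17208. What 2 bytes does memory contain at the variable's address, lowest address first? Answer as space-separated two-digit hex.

BC C8

Two's complement of -17208 in 16 bits: 17208 = 0x4338; invert → 0xBCC7; add 1 → 0xBCC8.
Split into bytes (most-significant first): BC C8.
Big-endian: lowest address holds the most-significant byte.
So the memory order matches the most-significant-first order: BC C8.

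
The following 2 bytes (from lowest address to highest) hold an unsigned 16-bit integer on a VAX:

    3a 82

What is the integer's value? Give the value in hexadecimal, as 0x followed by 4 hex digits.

0x823A

Little-endian: lowest address holds the least-significant byte.
Reassemble most-significant byte first: 82 3A → 0x823A.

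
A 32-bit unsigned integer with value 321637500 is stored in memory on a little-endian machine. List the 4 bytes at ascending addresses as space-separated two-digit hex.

321637500 in hexadecimal, padded to 32 bits, is 0x132BCC7C.
Split into bytes (most-significant first): 13 2B CC 7C.
Little-endian stores the least-significant byte at the lowest address.
So at ascending addresses the bytes are 7C CC 2B 13.

7C CC 2B 13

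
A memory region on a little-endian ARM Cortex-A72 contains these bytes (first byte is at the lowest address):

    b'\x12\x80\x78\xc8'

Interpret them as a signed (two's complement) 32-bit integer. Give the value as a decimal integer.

In little-endian order the low byte comes first in memory.
Reassemble most-significant byte first: C8 78 80 12 → 0xC8788012.
Top bit is set, so as a signed 32-bit value this is 0xC8788012 − 2^32 = -931626990.

-931626990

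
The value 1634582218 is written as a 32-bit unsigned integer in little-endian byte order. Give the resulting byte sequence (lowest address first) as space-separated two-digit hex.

1634582218 in hexadecimal, padded to 32 bits, is 0x616DBECA.
Split into bytes (most-significant first): 61 6D BE CA.
Little-endian: lowest address holds the least-significant byte.
So at ascending addresses the bytes are CA BE 6D 61.

CA BE 6D 61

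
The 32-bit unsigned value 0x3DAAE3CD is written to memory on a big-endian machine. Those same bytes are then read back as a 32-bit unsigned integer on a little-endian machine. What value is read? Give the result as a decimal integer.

3454249533

Stored big-endian, the bytes at ascending addresses are 3D AA E3 CD.
Read back as little-endian, the first byte is least significant, giving 0xCDE3AA3D.
0xCDE3AA3D = 3454249533.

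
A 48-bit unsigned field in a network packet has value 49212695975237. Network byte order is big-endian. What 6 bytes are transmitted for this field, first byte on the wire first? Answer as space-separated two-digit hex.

49212695975237 in hexadecimal, padded to 48 bits, is 0x2CC239431545.
Split into bytes (most-significant first): 2C C2 39 43 15 45.
Big-endian: lowest address holds the most-significant byte.
So the memory order matches the most-significant-first order: 2C C2 39 43 15 45.

2C C2 39 43 15 45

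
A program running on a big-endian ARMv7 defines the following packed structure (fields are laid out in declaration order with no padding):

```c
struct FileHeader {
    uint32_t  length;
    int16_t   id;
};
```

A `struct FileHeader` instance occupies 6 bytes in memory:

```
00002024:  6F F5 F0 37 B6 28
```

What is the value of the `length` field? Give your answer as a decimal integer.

1878388791

`length` is the first field, at byte offset 0, occupying 4 bytes.
Bytes at offsets 0..3: 6F F5 F0 37.
Big-endian: lowest address holds the most-significant byte.
The bytes are already most-significant first: 0x6FF5F037.
0x6FF5F037 = 1878388791.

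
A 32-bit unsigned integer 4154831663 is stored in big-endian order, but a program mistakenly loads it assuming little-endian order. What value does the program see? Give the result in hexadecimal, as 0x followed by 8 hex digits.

4154831663 in 32-bit hexadecimal is 0xF7A5B32F.
Stored big-endian, the bytes at ascending addresses are F7 A5 B3 2F.
Read back as little-endian, the first byte is least significant, giving 0x2FB3A5F7.

0x2FB3A5F7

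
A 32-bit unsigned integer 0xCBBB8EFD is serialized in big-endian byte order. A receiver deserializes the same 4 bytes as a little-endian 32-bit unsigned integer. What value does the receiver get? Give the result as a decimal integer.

Stored big-endian, the bytes at ascending addresses are CB BB 8E FD.
Read back as little-endian, the first byte is least significant, giving 0xFD8EBBCB.
0xFD8EBBCB = 4253989835.

4253989835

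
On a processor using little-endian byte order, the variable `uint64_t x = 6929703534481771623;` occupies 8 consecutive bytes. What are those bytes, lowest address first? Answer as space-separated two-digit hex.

6929703534481771623 in hexadecimal, padded to 64 bits, is 0x602B40A6438E0C67.
Split into bytes (most-significant first): 60 2B 40 A6 43 8E 0C 67.
Little-endian stores the least-significant byte at the lowest address.
So at ascending addresses the bytes are 67 0C 8E 43 A6 40 2B 60.

67 0C 8E 43 A6 40 2B 60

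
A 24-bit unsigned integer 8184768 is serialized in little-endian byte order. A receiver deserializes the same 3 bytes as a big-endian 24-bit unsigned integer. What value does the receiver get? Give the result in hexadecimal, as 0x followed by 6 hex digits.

8184768 in 24-bit hexadecimal is 0x7CE3C0.
Stored little-endian, the bytes at ascending addresses are C0 E3 7C.
Read back as big-endian, the last byte is least significant, giving 0xC0E37C.

0xC0E37C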